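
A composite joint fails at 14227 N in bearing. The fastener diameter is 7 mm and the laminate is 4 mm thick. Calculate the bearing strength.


sigma_br = F/(d*h) = 14227/(7*4) = 508.1 MPa

508.1 MPa


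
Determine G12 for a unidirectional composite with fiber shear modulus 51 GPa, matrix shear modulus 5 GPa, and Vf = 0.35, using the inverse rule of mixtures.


1/G12 = Vf/Gf + (1-Vf)/Gm = 0.35/51 + 0.65/5
G12 = 7.31 GPa

7.31 GPa


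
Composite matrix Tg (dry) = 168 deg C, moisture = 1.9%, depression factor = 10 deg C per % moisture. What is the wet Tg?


Tg_wet = Tg_dry - k*moisture = 168 - 10*1.9 = 149.0 deg C

149.0 deg C


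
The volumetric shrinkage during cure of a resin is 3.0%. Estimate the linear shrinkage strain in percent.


Linear shrinkage ≈ vol_shrink/3 = 3.0/3 = 1.0%

1.0%


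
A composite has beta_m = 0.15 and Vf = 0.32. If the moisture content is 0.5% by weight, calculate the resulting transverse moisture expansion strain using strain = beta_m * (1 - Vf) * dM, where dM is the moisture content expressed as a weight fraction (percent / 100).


dM = 0.5/100 = 0.005
strain = beta_m * (1-Vf) * dM = 0.15 * 0.68 * 0.005 = 0.00051

0.00051


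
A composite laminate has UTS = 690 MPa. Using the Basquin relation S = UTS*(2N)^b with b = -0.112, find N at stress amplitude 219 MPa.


N = 0.5 * (S/UTS)^(1/b) = 0.5 * (219/690)^(1/-0.112) = 14093.3563 cycles

14093.3563 cycles


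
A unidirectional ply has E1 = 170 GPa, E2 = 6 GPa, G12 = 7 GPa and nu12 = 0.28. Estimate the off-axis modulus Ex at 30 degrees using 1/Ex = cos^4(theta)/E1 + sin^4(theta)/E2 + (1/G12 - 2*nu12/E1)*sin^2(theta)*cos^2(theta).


cos^4(30) = 0.5625, sin^4(30) = 0.0625, sin^2(30)*cos^2(30) = 0.1875
1/G12 - 2*nu12/E1 = 1/7 - 2*0.28/170 = 0.139563 GPa^-1
1/Ex = 0.5625/170 + 0.0625/6 + 0.139563*0.1875 = 0.0398936 GPa^-1
Ex = 25.07 GPa

25.07 GPa


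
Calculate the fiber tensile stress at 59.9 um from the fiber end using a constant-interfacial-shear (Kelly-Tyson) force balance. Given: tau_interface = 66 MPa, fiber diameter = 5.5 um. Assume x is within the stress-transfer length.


Force balance: sigma_f * (pi*d^2/4) = tau * (pi*d) * x  ->  sigma_f = 4 * tau * x / d
sigma_f = 4 * 66 * 59.9 / 5.5 = 2875.2 MPa

2875.2 MPa


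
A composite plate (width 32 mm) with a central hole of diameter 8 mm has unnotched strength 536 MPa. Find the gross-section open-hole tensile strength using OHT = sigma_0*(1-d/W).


OHT = sigma_0*(1-d/W) = 536*(1-8/32) = 402.0 MPa

402.0 MPa


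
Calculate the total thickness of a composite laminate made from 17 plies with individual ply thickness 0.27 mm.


h = n * t_ply = 17 * 0.27 = 4.59 mm

4.59 mm


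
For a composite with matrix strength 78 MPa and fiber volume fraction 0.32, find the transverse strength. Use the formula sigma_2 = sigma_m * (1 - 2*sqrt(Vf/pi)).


factor = 1 - 2*sqrt(0.32/pi) = 0.3617
sigma_2 = 78 * 0.3617 = 28.21 MPa

28.21 MPa


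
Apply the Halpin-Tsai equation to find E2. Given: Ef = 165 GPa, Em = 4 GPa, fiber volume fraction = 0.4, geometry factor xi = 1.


eta = (Ef/Em - 1)/(Ef/Em + xi) = (41.25 - 1)/(41.25 + 1) = 0.9527
E2 = Em*(1+xi*eta*Vf)/(1-eta*Vf) = 8.93 GPa

8.93 GPa


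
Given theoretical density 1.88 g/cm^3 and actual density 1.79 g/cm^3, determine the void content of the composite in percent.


Void% = (rho_theo - rho_actual)/rho_theo * 100 = (1.88 - 1.79)/1.88 * 100 = 4.79%

4.79%


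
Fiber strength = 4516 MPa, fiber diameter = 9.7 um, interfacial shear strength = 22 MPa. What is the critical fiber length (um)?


Lc = sigma_f * d / (2 * tau_i) = 4516 * 9.7 / (2 * 22) = 995.6 um

995.6 um


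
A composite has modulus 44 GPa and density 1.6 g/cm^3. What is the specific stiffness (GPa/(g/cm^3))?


Specific stiffness = E/rho = 44/1.6 = 27.5 GPa/(g/cm^3)

27.5 GPa/(g/cm^3)


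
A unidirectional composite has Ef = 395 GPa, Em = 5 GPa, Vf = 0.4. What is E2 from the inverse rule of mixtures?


1/E2 = Vf/Ef + (1-Vf)/Em = 0.4/395 + 0.6/5
E2 = 8.26 GPa

8.26 GPa


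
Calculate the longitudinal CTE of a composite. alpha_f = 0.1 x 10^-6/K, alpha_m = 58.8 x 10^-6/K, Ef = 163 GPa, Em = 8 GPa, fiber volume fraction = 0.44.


E1 = Ef*Vf + Em*(1-Vf) = 76.2
alpha_1 = (alpha_f*Ef*Vf + alpha_m*Em*(1-Vf))/E1 = 3.55 x 10^-6/K

3.55 x 10^-6/K


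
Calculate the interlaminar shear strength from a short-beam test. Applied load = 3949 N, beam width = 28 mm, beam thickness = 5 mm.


ILSS = 3F/(4bh) = 3*3949/(4*28*5) = 21.16 MPa

21.16 MPa


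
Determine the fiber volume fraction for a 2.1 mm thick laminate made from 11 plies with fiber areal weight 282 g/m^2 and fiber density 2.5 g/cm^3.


Vf = n * FAW / (rho_f * h * 1000) = 11 * 282 / (2.5 * 2.1 * 1000) = 0.5909

0.5909


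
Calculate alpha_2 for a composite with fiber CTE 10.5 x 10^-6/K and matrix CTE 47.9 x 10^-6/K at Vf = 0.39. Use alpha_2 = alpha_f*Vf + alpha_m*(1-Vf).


alpha_2 = alpha_f*Vf + alpha_m*(1-Vf) = 10.5*0.39 + 47.9*0.61 = 33.3 x 10^-6/K

33.3 x 10^-6/K


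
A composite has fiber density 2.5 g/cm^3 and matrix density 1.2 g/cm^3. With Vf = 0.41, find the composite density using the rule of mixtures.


rho_c = rho_f*Vf + rho_m*(1-Vf) = 2.5*0.41 + 1.2*0.59 = 1.733 g/cm^3

1.733 g/cm^3


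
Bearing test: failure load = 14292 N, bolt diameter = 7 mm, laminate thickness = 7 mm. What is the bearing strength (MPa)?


sigma_br = F/(d*h) = 14292/(7*7) = 291.7 MPa

291.7 MPa


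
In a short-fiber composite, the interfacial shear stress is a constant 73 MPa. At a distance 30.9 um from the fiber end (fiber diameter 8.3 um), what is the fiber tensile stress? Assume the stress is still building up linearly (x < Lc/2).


Force balance: sigma_f * (pi*d^2/4) = tau * (pi*d) * x  ->  sigma_f = 4 * tau * x / d
sigma_f = 4 * 73 * 30.9 / 8.3 = 1087.1 MPa

1087.1 MPa


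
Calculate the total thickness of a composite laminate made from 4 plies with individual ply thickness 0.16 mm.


h = n * t_ply = 4 * 0.16 = 0.64 mm

0.64 mm


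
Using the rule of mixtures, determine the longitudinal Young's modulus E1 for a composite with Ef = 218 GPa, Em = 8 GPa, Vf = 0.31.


E1 = Ef*Vf + Em*(1-Vf) = 218*0.31 + 8*0.69 = 73.1 GPa

73.1 GPa


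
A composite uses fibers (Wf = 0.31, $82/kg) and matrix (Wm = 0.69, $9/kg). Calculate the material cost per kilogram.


Cost = cost_f*Wf + cost_m*Wm = 82*0.31 + 9*0.69 = $31.63/kg

$31.63/kg


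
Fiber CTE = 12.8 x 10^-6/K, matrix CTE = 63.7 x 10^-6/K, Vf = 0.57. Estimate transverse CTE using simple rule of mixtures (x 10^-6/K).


alpha_2 = alpha_f*Vf + alpha_m*(1-Vf) = 12.8*0.57 + 63.7*0.43 = 34.7 x 10^-6/K

34.7 x 10^-6/K


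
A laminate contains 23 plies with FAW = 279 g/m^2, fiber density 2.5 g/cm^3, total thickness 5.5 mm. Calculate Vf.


Vf = n * FAW / (rho_f * h * 1000) = 23 * 279 / (2.5 * 5.5 * 1000) = 0.4667

0.4667


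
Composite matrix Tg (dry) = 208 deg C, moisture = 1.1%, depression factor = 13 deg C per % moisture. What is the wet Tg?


Tg_wet = Tg_dry - k*moisture = 208 - 13*1.1 = 193.7 deg C

193.7 deg C


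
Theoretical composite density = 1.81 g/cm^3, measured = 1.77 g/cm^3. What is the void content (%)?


Void% = (rho_theo - rho_actual)/rho_theo * 100 = (1.81 - 1.77)/1.81 * 100 = 2.21%

2.21%


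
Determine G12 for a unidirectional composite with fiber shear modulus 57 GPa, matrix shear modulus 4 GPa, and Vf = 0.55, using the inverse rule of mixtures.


1/G12 = Vf/Gf + (1-Vf)/Gm = 0.55/57 + 0.45/4
G12 = 8.19 GPa

8.19 GPa


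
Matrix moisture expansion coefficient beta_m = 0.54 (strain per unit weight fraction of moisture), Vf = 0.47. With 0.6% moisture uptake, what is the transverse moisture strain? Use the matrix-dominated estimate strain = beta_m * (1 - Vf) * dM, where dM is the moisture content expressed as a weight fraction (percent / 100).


dM = 0.6/100 = 0.006
strain = beta_m * (1-Vf) * dM = 0.54 * 0.53 * 0.006 = 0.0017172

0.0017172


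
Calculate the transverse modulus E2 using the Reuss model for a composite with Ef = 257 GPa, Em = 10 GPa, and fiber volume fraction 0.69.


1/E2 = Vf/Ef + (1-Vf)/Em = 0.69/257 + 0.31/10
E2 = 29.69 GPa

29.69 GPa


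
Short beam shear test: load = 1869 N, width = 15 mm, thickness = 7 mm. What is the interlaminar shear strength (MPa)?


ILSS = 3F/(4bh) = 3*1869/(4*15*7) = 13.35 MPa

13.35 MPa


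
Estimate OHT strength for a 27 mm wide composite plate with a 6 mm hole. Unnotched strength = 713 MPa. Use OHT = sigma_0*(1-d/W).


OHT = sigma_0*(1-d/W) = 713*(1-6/27) = 554.6 MPa

554.6 MPa


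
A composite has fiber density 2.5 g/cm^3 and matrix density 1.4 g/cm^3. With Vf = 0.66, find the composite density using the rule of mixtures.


rho_c = rho_f*Vf + rho_m*(1-Vf) = 2.5*0.66 + 1.4*0.34 = 2.126 g/cm^3

2.126 g/cm^3


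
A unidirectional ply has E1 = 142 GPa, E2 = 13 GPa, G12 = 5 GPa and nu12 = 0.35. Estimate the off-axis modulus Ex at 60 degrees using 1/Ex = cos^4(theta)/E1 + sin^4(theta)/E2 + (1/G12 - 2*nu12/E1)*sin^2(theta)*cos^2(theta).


cos^4(60) = 0.0625, sin^4(60) = 0.5625, sin^2(60)*cos^2(60) = 0.1875
1/G12 - 2*nu12/E1 = 1/5 - 2*0.35/142 = 0.19507 GPa^-1
1/Ex = 0.0625/142 + 0.5625/13 + 0.19507*0.1875 = 0.0802851 GPa^-1
Ex = 12.46 GPa

12.46 GPa


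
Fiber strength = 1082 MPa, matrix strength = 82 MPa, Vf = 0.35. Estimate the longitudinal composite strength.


sigma_1 = sigma_f*Vf + sigma_m*(1-Vf) = 1082*0.35 + 82*0.65 = 432.0 MPa

432.0 MPa


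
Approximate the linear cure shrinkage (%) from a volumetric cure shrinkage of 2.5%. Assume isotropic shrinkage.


Linear shrinkage ≈ vol_shrink/3 = 2.5/3 = 0.833%

0.833%


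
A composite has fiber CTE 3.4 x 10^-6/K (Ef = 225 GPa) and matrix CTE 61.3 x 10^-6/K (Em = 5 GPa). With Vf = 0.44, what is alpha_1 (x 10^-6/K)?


E1 = Ef*Vf + Em*(1-Vf) = 101.8
alpha_1 = (alpha_f*Ef*Vf + alpha_m*Em*(1-Vf))/E1 = 4.99 x 10^-6/K

4.99 x 10^-6/K


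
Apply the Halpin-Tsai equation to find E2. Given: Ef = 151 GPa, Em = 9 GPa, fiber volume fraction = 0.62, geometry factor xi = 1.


eta = (Ef/Em - 1)/(Ef/Em + xi) = (16.7778 - 1)/(16.7778 + 1) = 0.8875
E2 = Em*(1+xi*eta*Vf)/(1-eta*Vf) = 31.02 GPa

31.02 GPa


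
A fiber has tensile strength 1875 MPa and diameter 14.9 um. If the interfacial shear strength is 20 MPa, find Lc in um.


Lc = sigma_f * d / (2 * tau_i) = 1875 * 14.9 / (2 * 20) = 698.4 um

698.4 um


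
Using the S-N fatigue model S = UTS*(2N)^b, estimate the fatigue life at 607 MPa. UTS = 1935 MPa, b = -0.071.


N = 0.5 * (S/UTS)^(1/b) = 0.5 * (607/1935)^(1/-0.071) = 6.1718e+06 cycles

6.1718e+06 cycles


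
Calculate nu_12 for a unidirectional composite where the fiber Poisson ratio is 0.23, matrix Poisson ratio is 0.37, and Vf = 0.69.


nu_12 = nu_f*Vf + nu_m*(1-Vf) = 0.23*0.69 + 0.37*0.31 = 0.2734

0.2734


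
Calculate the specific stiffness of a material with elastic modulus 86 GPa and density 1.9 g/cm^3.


Specific stiffness = E/rho = 86/1.9 = 45.3 GPa/(g/cm^3)

45.3 GPa/(g/cm^3)


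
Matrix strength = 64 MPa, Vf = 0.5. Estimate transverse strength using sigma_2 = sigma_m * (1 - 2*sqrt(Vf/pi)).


factor = 1 - 2*sqrt(0.5/pi) = 0.2021
sigma_2 = 64 * 0.2021 = 12.94 MPa

12.94 MPa


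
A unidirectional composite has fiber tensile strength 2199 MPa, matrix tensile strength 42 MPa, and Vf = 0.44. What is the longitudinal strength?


sigma_1 = sigma_f*Vf + sigma_m*(1-Vf) = 2199*0.44 + 42*0.56 = 991.1 MPa

991.1 MPa


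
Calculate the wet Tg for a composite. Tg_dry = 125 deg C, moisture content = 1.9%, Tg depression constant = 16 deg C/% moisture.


Tg_wet = Tg_dry - k*moisture = 125 - 16*1.9 = 94.6 deg C

94.6 deg C


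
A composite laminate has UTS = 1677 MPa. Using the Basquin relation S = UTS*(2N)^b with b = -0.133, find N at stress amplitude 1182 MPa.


N = 0.5 * (S/UTS)^(1/b) = 0.5 * (1182/1677)^(1/-0.133) = 6.9373 cycles

6.9373 cycles


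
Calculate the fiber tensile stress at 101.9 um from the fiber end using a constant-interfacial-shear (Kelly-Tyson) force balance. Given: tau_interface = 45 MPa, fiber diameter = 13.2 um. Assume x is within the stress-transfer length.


Force balance: sigma_f * (pi*d^2/4) = tau * (pi*d) * x  ->  sigma_f = 4 * tau * x / d
sigma_f = 4 * 45 * 101.9 / 13.2 = 1389.5 MPa

1389.5 MPa


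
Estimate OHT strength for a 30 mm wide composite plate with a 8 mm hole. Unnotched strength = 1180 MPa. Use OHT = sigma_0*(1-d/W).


OHT = sigma_0*(1-d/W) = 1180*(1-8/30) = 865.3 MPa

865.3 MPa


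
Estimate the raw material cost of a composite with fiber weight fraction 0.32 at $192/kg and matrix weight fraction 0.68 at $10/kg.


Cost = cost_f*Wf + cost_m*Wm = 192*0.32 + 10*0.68 = $68.24/kg

$68.24/kg


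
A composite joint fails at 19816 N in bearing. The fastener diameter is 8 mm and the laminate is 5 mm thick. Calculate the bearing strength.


sigma_br = F/(d*h) = 19816/(8*5) = 495.4 MPa

495.4 MPa


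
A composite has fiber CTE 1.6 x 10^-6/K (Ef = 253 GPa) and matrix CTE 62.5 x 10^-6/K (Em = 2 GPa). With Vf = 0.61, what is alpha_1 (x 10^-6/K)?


E1 = Ef*Vf + Em*(1-Vf) = 155.11
alpha_1 = (alpha_f*Ef*Vf + alpha_m*Em*(1-Vf))/E1 = 1.91 x 10^-6/K

1.91 x 10^-6/K


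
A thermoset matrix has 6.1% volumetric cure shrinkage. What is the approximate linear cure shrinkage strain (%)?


Linear shrinkage ≈ vol_shrink/3 = 6.1/3 = 2.033%

2.033%


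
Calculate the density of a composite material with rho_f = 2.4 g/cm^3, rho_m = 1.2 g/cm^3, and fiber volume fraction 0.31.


rho_c = rho_f*Vf + rho_m*(1-Vf) = 2.4*0.31 + 1.2*0.69 = 1.572 g/cm^3

1.572 g/cm^3


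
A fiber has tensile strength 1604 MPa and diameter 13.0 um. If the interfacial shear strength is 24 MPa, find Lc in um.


Lc = sigma_f * d / (2 * tau_i) = 1604 * 13.0 / (2 * 24) = 434.4 um

434.4 um


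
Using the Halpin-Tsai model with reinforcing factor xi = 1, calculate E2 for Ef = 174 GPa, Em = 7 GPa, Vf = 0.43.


eta = (Ef/Em - 1)/(Ef/Em + xi) = (24.8571 - 1)/(24.8571 + 1) = 0.9227
E2 = Em*(1+xi*eta*Vf)/(1-eta*Vf) = 16.21 GPa

16.21 GPa


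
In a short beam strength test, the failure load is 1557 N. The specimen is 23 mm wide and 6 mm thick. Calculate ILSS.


ILSS = 3F/(4bh) = 3*1557/(4*23*6) = 8.46 MPa

8.46 MPa


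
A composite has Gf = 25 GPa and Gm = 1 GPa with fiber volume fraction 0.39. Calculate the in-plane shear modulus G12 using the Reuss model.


1/G12 = Vf/Gf + (1-Vf)/Gm = 0.39/25 + 0.61/1
G12 = 1.6 GPa

1.6 GPa


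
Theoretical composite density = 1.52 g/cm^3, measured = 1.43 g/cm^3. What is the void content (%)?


Void% = (rho_theo - rho_actual)/rho_theo * 100 = (1.52 - 1.43)/1.52 * 100 = 5.92%

5.92%


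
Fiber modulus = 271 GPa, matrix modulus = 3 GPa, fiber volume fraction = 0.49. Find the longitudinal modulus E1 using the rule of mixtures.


E1 = Ef*Vf + Em*(1-Vf) = 271*0.49 + 3*0.51 = 134.32 GPa

134.32 GPa


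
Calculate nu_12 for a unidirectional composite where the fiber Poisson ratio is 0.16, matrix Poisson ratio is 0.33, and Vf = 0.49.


nu_12 = nu_f*Vf + nu_m*(1-Vf) = 0.16*0.49 + 0.33*0.51 = 0.2467

0.2467


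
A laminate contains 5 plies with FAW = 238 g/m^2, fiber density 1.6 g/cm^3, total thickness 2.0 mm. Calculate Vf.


Vf = n * FAW / (rho_f * h * 1000) = 5 * 238 / (1.6 * 2.0 * 1000) = 0.3719

0.3719


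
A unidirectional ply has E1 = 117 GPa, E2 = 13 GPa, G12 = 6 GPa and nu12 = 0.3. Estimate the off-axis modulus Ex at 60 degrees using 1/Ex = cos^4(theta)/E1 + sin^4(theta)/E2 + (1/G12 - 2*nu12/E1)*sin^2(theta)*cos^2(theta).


cos^4(60) = 0.0625, sin^4(60) = 0.5625, sin^2(60)*cos^2(60) = 0.1875
1/G12 - 2*nu12/E1 = 1/6 - 2*0.3/117 = 0.161538 GPa^-1
1/Ex = 0.0625/117 + 0.5625/13 + 0.161538*0.1875 = 0.0740919 GPa^-1
Ex = 13.5 GPa

13.5 GPa


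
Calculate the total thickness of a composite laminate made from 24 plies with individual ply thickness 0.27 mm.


h = n * t_ply = 24 * 0.27 = 6.48 mm

6.48 mm


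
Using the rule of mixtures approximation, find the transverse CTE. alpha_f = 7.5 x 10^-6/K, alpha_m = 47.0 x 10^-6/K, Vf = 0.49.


alpha_2 = alpha_f*Vf + alpha_m*(1-Vf) = 7.5*0.49 + 47.0*0.51 = 27.6 x 10^-6/K

27.6 x 10^-6/K


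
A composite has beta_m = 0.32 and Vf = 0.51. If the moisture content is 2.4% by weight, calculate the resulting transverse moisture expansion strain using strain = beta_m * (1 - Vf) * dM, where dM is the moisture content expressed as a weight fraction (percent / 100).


dM = 2.4/100 = 0.024
strain = beta_m * (1-Vf) * dM = 0.32 * 0.49 * 0.024 = 0.0037632

0.0037632


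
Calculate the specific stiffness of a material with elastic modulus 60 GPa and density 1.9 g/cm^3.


Specific stiffness = E/rho = 60/1.9 = 31.6 GPa/(g/cm^3)

31.6 GPa/(g/cm^3)


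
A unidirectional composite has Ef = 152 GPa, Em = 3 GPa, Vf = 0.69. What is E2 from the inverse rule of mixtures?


1/E2 = Vf/Ef + (1-Vf)/Em = 0.69/152 + 0.31/3
E2 = 9.27 GPa

9.27 GPa


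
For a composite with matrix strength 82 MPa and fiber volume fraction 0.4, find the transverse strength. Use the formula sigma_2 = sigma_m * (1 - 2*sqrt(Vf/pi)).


factor = 1 - 2*sqrt(0.4/pi) = 0.2864
sigma_2 = 82 * 0.2864 = 23.48 MPa

23.48 MPa


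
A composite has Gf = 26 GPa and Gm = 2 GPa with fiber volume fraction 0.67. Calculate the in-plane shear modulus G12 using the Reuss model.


1/G12 = Vf/Gf + (1-Vf)/Gm = 0.67/26 + 0.33/2
G12 = 5.24 GPa

5.24 GPa


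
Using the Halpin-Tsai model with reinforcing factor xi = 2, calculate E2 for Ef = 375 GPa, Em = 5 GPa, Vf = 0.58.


eta = (Ef/Em - 1)/(Ef/Em + xi) = (75.0 - 1)/(75.0 + 2) = 0.961
E2 = Em*(1+xi*eta*Vf)/(1-eta*Vf) = 23.89 GPa

23.89 GPa


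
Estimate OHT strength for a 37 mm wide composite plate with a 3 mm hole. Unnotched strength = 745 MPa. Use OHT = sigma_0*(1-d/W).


OHT = sigma_0*(1-d/W) = 745*(1-3/37) = 684.6 MPa

684.6 MPa


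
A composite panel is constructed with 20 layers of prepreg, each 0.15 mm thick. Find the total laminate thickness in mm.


h = n * t_ply = 20 * 0.15 = 3.0 mm

3.0 mm


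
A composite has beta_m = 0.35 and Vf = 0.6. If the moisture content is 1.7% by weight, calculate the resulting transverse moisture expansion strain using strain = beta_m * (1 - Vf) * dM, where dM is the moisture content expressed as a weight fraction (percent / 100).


dM = 1.7/100 = 0.017
strain = beta_m * (1-Vf) * dM = 0.35 * 0.4 * 0.017 = 0.00238

0.00238


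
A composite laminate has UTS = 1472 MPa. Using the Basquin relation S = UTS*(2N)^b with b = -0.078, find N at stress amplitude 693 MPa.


N = 0.5 * (S/UTS)^(1/b) = 0.5 * (693/1472)^(1/-0.078) = 7825.5675 cycles

7825.5675 cycles


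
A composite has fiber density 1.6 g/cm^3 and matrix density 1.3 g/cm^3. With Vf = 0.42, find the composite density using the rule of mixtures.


rho_c = rho_f*Vf + rho_m*(1-Vf) = 1.6*0.42 + 1.3*0.58 = 1.426 g/cm^3

1.426 g/cm^3


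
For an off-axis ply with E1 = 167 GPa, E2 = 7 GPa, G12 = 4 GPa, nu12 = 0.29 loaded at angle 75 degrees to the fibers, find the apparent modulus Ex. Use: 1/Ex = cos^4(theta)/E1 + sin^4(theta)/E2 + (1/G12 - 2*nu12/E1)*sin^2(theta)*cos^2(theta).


cos^4(75) = 0.004487, sin^4(75) = 0.870513, sin^2(75)*cos^2(75) = 0.0625
1/G12 - 2*nu12/E1 = 1/4 - 2*0.29/167 = 0.246527 GPa^-1
1/Ex = 0.004487/167 + 0.870513/7 + 0.246527*0.0625 = 0.1397938 GPa^-1
Ex = 7.15 GPa

7.15 GPa


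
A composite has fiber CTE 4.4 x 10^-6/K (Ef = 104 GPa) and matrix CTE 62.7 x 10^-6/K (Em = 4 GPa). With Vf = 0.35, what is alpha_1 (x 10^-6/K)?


E1 = Ef*Vf + Em*(1-Vf) = 39.0
alpha_1 = (alpha_f*Ef*Vf + alpha_m*Em*(1-Vf))/E1 = 8.29 x 10^-6/K

8.29 x 10^-6/K


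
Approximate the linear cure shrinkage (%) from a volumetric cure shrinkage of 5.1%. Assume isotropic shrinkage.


Linear shrinkage ≈ vol_shrink/3 = 5.1/3 = 1.7%

1.7%


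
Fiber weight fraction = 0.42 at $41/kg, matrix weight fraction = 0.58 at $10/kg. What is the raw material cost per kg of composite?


Cost = cost_f*Wf + cost_m*Wm = 41*0.42 + 10*0.58 = $23.02/kg

$23.02/kg


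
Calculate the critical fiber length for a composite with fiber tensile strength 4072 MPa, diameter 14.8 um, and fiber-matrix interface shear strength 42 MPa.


Lc = sigma_f * d / (2 * tau_i) = 4072 * 14.8 / (2 * 42) = 717.4 um

717.4 um


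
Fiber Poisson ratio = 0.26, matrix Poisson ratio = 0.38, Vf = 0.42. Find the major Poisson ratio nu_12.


nu_12 = nu_f*Vf + nu_m*(1-Vf) = 0.26*0.42 + 0.38*0.58 = 0.3296

0.3296


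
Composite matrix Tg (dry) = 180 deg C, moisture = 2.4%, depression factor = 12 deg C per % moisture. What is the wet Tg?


Tg_wet = Tg_dry - k*moisture = 180 - 12*2.4 = 151.2 deg C

151.2 deg C


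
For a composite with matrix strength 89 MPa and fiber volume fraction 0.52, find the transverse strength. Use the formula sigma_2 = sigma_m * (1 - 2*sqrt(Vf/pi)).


factor = 1 - 2*sqrt(0.52/pi) = 0.1863
sigma_2 = 89 * 0.1863 = 16.58 MPa

16.58 MPa


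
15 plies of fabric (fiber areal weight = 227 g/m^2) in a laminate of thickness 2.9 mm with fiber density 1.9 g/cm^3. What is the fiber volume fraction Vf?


Vf = n * FAW / (rho_f * h * 1000) = 15 * 227 / (1.9 * 2.9 * 1000) = 0.618

0.618


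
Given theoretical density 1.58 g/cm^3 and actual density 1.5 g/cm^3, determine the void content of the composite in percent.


Void% = (rho_theo - rho_actual)/rho_theo * 100 = (1.58 - 1.5)/1.58 * 100 = 5.06%

5.06%


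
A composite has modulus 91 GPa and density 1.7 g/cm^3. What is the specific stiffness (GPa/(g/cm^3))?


Specific stiffness = E/rho = 91/1.7 = 53.5 GPa/(g/cm^3)

53.5 GPa/(g/cm^3)


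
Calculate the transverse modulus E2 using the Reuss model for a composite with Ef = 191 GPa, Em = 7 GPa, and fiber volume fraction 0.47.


1/E2 = Vf/Ef + (1-Vf)/Em = 0.47/191 + 0.53/7
E2 = 12.79 GPa

12.79 GPa


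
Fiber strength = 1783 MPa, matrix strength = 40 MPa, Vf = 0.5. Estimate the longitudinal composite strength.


sigma_1 = sigma_f*Vf + sigma_m*(1-Vf) = 1783*0.5 + 40*0.5 = 911.5 MPa

911.5 MPa


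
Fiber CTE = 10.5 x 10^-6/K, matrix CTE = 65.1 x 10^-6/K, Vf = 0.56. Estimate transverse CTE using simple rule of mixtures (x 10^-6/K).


alpha_2 = alpha_f*Vf + alpha_m*(1-Vf) = 10.5*0.56 + 65.1*0.44 = 34.5 x 10^-6/K

34.5 x 10^-6/K


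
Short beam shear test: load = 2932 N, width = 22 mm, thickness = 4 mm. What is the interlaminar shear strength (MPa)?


ILSS = 3F/(4bh) = 3*2932/(4*22*4) = 24.99 MPa

24.99 MPa


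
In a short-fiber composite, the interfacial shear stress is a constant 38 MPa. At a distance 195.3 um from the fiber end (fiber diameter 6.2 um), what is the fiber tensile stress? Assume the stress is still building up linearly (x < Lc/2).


Force balance: sigma_f * (pi*d^2/4) = tau * (pi*d) * x  ->  sigma_f = 4 * tau * x / d
sigma_f = 4 * 38 * 195.3 / 6.2 = 4788.0 MPa

4788.0 MPa


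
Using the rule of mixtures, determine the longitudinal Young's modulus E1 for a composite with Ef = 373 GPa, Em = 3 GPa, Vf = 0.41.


E1 = Ef*Vf + Em*(1-Vf) = 373*0.41 + 3*0.59 = 154.7 GPa

154.7 GPa


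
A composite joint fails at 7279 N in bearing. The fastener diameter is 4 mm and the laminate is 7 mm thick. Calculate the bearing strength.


sigma_br = F/(d*h) = 7279/(4*7) = 260.0 MPa

260.0 MPa


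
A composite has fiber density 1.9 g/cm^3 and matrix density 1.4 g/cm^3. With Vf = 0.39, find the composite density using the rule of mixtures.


rho_c = rho_f*Vf + rho_m*(1-Vf) = 1.9*0.39 + 1.4*0.61 = 1.595 g/cm^3

1.595 g/cm^3


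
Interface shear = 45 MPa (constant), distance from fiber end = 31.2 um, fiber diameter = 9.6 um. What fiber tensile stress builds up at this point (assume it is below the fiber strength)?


Force balance: sigma_f * (pi*d^2/4) = tau * (pi*d) * x  ->  sigma_f = 4 * tau * x / d
sigma_f = 4 * 45 * 31.2 / 9.6 = 585.0 MPa

585.0 MPa


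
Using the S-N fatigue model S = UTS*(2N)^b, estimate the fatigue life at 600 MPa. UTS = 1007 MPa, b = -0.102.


N = 0.5 * (S/UTS)^(1/b) = 0.5 * (600/1007)^(1/-0.102) = 80.1048 cycles

80.1048 cycles


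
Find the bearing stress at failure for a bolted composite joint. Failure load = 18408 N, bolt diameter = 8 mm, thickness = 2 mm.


sigma_br = F/(d*h) = 18408/(8*2) = 1150.5 MPa

1150.5 MPa


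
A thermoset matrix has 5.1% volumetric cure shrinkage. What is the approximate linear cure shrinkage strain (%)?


Linear shrinkage ≈ vol_shrink/3 = 5.1/3 = 1.7%

1.7%


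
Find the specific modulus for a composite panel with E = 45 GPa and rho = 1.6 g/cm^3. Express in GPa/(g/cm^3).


Specific stiffness = E/rho = 45/1.6 = 28.1 GPa/(g/cm^3)

28.1 GPa/(g/cm^3)


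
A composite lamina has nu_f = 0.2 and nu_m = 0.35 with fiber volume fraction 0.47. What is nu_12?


nu_12 = nu_f*Vf + nu_m*(1-Vf) = 0.2*0.47 + 0.35*0.53 = 0.2795

0.2795


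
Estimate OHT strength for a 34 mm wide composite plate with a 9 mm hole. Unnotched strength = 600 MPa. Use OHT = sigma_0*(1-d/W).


OHT = sigma_0*(1-d/W) = 600*(1-9/34) = 441.2 MPa

441.2 MPa


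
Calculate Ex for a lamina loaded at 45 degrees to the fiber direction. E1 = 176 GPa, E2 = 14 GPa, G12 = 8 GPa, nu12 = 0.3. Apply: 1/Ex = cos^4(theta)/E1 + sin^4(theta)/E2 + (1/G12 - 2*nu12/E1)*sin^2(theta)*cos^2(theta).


cos^4(45) = 0.25, sin^4(45) = 0.25, sin^2(45)*cos^2(45) = 0.25
1/G12 - 2*nu12/E1 = 1/8 - 2*0.3/176 = 0.121591 GPa^-1
1/Ex = 0.25/176 + 0.25/14 + 0.121591*0.25 = 0.0496753 GPa^-1
Ex = 20.13 GPa

20.13 GPa


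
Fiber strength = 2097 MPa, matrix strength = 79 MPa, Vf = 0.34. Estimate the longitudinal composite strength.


sigma_1 = sigma_f*Vf + sigma_m*(1-Vf) = 2097*0.34 + 79*0.66 = 765.1 MPa

765.1 MPa


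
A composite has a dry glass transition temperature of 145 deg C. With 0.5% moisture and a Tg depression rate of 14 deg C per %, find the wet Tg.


Tg_wet = Tg_dry - k*moisture = 145 - 14*0.5 = 138.0 deg C

138.0 deg C


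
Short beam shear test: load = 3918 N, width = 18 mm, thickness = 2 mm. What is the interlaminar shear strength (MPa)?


ILSS = 3F/(4bh) = 3*3918/(4*18*2) = 81.63 MPa

81.63 MPa


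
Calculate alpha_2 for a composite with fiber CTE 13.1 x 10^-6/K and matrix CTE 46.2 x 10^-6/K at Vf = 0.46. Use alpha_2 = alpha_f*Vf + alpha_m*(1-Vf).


alpha_2 = alpha_f*Vf + alpha_m*(1-Vf) = 13.1*0.46 + 46.2*0.54 = 31.0 x 10^-6/K

31.0 x 10^-6/K


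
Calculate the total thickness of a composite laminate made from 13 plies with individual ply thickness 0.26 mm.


h = n * t_ply = 13 * 0.26 = 3.38 mm

3.38 mm


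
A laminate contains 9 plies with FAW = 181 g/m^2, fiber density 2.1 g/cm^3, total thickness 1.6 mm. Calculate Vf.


Vf = n * FAW / (rho_f * h * 1000) = 9 * 181 / (2.1 * 1.6 * 1000) = 0.4848

0.4848


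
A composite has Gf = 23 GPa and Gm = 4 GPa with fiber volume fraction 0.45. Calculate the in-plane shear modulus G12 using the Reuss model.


1/G12 = Vf/Gf + (1-Vf)/Gm = 0.45/23 + 0.55/4
G12 = 6.37 GPa

6.37 GPa


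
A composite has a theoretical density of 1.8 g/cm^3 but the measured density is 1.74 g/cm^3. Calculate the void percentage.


Void% = (rho_theo - rho_actual)/rho_theo * 100 = (1.8 - 1.74)/1.8 * 100 = 3.33%

3.33%


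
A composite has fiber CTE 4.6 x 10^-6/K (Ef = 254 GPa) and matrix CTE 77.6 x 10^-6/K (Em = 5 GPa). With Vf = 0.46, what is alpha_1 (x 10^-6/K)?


E1 = Ef*Vf + Em*(1-Vf) = 119.54
alpha_1 = (alpha_f*Ef*Vf + alpha_m*Em*(1-Vf))/E1 = 6.25 x 10^-6/K

6.25 x 10^-6/K


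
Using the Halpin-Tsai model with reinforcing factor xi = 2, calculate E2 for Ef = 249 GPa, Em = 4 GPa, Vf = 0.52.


eta = (Ef/Em - 1)/(Ef/Em + xi) = (62.25 - 1)/(62.25 + 2) = 0.9533
E2 = Em*(1+xi*eta*Vf)/(1-eta*Vf) = 15.8 GPa

15.8 GPa


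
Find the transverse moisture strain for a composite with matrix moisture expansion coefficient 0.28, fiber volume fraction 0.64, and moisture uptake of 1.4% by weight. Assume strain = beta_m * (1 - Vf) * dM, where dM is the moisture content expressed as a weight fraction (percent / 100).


dM = 1.4/100 = 0.014
strain = beta_m * (1-Vf) * dM = 0.28 * 0.36 * 0.014 = 0.0014112

0.0014112


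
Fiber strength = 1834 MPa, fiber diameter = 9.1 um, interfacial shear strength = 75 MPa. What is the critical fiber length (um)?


Lc = sigma_f * d / (2 * tau_i) = 1834 * 9.1 / (2 * 75) = 111.3 um

111.3 um


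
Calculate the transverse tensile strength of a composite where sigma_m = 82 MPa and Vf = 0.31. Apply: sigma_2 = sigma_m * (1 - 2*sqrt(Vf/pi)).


factor = 1 - 2*sqrt(0.31/pi) = 0.3717
sigma_2 = 82 * 0.3717 = 30.48 MPa

30.48 MPa


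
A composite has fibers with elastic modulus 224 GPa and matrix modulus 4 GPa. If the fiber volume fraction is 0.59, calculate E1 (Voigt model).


E1 = Ef*Vf + Em*(1-Vf) = 224*0.59 + 4*0.41 = 133.8 GPa

133.8 GPa


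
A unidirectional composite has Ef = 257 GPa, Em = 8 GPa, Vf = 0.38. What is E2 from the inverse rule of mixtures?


1/E2 = Vf/Ef + (1-Vf)/Em = 0.38/257 + 0.62/8
E2 = 12.66 GPa

12.66 GPa


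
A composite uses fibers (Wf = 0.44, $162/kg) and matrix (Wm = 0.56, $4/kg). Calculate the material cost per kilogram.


Cost = cost_f*Wf + cost_m*Wm = 162*0.44 + 4*0.56 = $73.52/kg

$73.52/kg


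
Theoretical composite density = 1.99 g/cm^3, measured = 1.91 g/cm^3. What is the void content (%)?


Void% = (rho_theo - rho_actual)/rho_theo * 100 = (1.99 - 1.91)/1.99 * 100 = 4.02%

4.02%


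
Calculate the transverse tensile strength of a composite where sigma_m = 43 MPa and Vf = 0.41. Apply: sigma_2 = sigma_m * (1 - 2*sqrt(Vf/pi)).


factor = 1 - 2*sqrt(0.41/pi) = 0.2775
sigma_2 = 43 * 0.2775 = 11.93 MPa

11.93 MPa


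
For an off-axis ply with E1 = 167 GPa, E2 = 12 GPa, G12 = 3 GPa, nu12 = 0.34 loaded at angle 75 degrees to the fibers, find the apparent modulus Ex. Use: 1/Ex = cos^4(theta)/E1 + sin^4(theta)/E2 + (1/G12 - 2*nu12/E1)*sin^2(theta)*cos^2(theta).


cos^4(75) = 0.004487, sin^4(75) = 0.870513, sin^2(75)*cos^2(75) = 0.0625
1/G12 - 2*nu12/E1 = 1/3 - 2*0.34/167 = 0.329261 GPa^-1
1/Ex = 0.004487/167 + 0.870513/12 + 0.329261*0.0625 = 0.0931484 GPa^-1
Ex = 10.74 GPa

10.74 GPa


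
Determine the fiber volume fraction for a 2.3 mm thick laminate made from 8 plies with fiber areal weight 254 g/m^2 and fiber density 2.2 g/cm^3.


Vf = n * FAW / (rho_f * h * 1000) = 8 * 254 / (2.2 * 2.3 * 1000) = 0.4016

0.4016


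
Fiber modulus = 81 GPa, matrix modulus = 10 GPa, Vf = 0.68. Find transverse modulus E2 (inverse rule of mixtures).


1/E2 = Vf/Ef + (1-Vf)/Em = 0.68/81 + 0.32/10
E2 = 24.76 GPa

24.76 GPa


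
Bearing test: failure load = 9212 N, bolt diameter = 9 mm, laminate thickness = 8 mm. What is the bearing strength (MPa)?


sigma_br = F/(d*h) = 9212/(9*8) = 127.9 MPa

127.9 MPa


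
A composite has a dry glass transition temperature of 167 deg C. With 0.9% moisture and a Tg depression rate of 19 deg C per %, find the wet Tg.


Tg_wet = Tg_dry - k*moisture = 167 - 19*0.9 = 149.9 deg C

149.9 deg C


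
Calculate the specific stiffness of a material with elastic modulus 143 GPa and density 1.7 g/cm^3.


Specific stiffness = E/rho = 143/1.7 = 84.1 GPa/(g/cm^3)

84.1 GPa/(g/cm^3)


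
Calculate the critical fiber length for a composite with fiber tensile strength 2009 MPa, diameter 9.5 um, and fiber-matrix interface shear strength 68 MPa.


Lc = sigma_f * d / (2 * tau_i) = 2009 * 9.5 / (2 * 68) = 140.3 um

140.3 um


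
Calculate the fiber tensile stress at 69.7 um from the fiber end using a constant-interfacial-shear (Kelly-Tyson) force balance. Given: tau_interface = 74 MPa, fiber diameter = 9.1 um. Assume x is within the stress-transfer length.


Force balance: sigma_f * (pi*d^2/4) = tau * (pi*d) * x  ->  sigma_f = 4 * tau * x / d
sigma_f = 4 * 74 * 69.7 / 9.1 = 2267.2 MPa

2267.2 MPa


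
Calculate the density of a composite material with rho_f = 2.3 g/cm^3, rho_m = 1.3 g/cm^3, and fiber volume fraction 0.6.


rho_c = rho_f*Vf + rho_m*(1-Vf) = 2.3*0.6 + 1.3*0.4 = 1.9 g/cm^3

1.9 g/cm^3


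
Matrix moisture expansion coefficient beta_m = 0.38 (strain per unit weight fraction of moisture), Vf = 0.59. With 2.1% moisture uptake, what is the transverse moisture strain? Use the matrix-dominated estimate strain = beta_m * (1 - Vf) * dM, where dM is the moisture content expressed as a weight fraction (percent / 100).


dM = 2.1/100 = 0.021
strain = beta_m * (1-Vf) * dM = 0.38 * 0.41 * 0.021 = 0.0032718

0.0032718


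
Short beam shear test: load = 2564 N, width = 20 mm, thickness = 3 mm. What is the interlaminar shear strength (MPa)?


ILSS = 3F/(4bh) = 3*2564/(4*20*3) = 32.05 MPa

32.05 MPa


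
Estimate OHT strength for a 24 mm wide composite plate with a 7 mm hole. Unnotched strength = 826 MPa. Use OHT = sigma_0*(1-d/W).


OHT = sigma_0*(1-d/W) = 826*(1-7/24) = 585.1 MPa

585.1 MPa


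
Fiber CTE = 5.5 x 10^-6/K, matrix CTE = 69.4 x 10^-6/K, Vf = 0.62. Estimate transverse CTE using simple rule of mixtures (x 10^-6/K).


alpha_2 = alpha_f*Vf + alpha_m*(1-Vf) = 5.5*0.62 + 69.4*0.38 = 29.8 x 10^-6/K

29.8 x 10^-6/K


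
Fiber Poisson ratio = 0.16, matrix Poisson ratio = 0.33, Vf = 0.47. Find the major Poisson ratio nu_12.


nu_12 = nu_f*Vf + nu_m*(1-Vf) = 0.16*0.47 + 0.33*0.53 = 0.2501

0.2501


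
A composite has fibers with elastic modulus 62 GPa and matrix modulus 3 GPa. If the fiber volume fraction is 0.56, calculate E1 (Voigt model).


E1 = Ef*Vf + Em*(1-Vf) = 62*0.56 + 3*0.44 = 36.04 GPa

36.04 GPa


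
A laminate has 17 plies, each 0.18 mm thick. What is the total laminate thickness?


h = n * t_ply = 17 * 0.18 = 3.06 mm

3.06 mm


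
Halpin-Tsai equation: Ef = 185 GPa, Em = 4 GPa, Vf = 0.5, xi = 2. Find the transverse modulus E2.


eta = (Ef/Em - 1)/(Ef/Em + xi) = (46.25 - 1)/(46.25 + 2) = 0.9378
E2 = Em*(1+xi*eta*Vf)/(1-eta*Vf) = 14.6 GPa

14.6 GPa


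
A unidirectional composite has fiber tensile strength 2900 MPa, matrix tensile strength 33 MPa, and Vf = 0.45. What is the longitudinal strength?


sigma_1 = sigma_f*Vf + sigma_m*(1-Vf) = 2900*0.45 + 33*0.55 = 1323.2 MPa

1323.2 MPa


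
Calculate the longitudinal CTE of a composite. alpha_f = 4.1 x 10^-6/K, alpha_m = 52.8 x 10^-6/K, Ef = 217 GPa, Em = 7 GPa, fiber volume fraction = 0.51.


E1 = Ef*Vf + Em*(1-Vf) = 114.1
alpha_1 = (alpha_f*Ef*Vf + alpha_m*Em*(1-Vf))/E1 = 5.56 x 10^-6/K

5.56 x 10^-6/K


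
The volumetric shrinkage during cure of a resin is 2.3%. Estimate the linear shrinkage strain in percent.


Linear shrinkage ≈ vol_shrink/3 = 2.3/3 = 0.767%

0.767%


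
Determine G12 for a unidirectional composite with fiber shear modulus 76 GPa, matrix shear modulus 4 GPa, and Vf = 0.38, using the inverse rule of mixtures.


1/G12 = Vf/Gf + (1-Vf)/Gm = 0.38/76 + 0.62/4
G12 = 6.25 GPa

6.25 GPa


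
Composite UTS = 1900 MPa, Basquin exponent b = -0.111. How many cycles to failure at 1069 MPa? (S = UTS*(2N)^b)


N = 0.5 * (S/UTS)^(1/b) = 0.5 * (1069/1900)^(1/-0.111) = 88.9617 cycles

88.9617 cycles


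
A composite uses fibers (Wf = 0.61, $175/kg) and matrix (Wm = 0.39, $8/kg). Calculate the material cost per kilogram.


Cost = cost_f*Wf + cost_m*Wm = 175*0.61 + 8*0.39 = $109.87/kg

$109.87/kg


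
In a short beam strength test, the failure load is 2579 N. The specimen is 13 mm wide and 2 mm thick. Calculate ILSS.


ILSS = 3F/(4bh) = 3*2579/(4*13*2) = 74.39 MPa

74.39 MPa


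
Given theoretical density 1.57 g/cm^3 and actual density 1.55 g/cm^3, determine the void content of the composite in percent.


Void% = (rho_theo - rho_actual)/rho_theo * 100 = (1.57 - 1.55)/1.57 * 100 = 1.27%

1.27%


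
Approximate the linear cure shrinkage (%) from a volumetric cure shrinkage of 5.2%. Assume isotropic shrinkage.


Linear shrinkage ≈ vol_shrink/3 = 5.2/3 = 1.733%

1.733%


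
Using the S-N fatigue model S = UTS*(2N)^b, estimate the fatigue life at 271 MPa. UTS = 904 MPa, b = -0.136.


N = 0.5 * (S/UTS)^(1/b) = 0.5 * (271/904)^(1/-0.136) = 3515.7866 cycles

3515.7866 cycles


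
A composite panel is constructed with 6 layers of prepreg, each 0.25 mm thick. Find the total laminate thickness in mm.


h = n * t_ply = 6 * 0.25 = 1.5 mm

1.5 mm


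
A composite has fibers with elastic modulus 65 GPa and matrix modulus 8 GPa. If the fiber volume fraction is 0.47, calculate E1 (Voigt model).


E1 = Ef*Vf + Em*(1-Vf) = 65*0.47 + 8*0.53 = 34.79 GPa

34.79 GPa


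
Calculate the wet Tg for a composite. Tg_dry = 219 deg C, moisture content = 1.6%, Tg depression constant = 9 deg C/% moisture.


Tg_wet = Tg_dry - k*moisture = 219 - 9*1.6 = 204.6 deg C

204.6 deg C


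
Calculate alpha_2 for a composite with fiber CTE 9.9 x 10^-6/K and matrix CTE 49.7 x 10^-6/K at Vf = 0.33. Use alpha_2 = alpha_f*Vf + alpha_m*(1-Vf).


alpha_2 = alpha_f*Vf + alpha_m*(1-Vf) = 9.9*0.33 + 49.7*0.67 = 36.6 x 10^-6/K

36.6 x 10^-6/K


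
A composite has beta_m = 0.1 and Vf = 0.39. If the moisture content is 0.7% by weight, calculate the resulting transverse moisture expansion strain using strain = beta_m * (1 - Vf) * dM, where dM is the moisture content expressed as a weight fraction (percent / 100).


dM = 0.7/100 = 0.007
strain = beta_m * (1-Vf) * dM = 0.1 * 0.61 * 0.007 = 0.000427

0.000427


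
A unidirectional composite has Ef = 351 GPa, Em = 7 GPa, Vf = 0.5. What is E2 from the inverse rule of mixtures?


1/E2 = Vf/Ef + (1-Vf)/Em = 0.5/351 + 0.5/7
E2 = 13.73 GPa

13.73 GPa


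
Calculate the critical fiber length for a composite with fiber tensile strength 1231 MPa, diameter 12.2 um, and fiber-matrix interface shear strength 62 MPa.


Lc = sigma_f * d / (2 * tau_i) = 1231 * 12.2 / (2 * 62) = 121.1 um

121.1 um


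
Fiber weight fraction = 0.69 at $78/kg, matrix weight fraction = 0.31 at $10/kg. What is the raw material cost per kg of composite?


Cost = cost_f*Wf + cost_m*Wm = 78*0.69 + 10*0.31 = $56.92/kg

$56.92/kg


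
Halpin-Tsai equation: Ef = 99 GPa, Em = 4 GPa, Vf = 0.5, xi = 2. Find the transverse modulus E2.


eta = (Ef/Em - 1)/(Ef/Em + xi) = (24.75 - 1)/(24.75 + 2) = 0.8879
E2 = Em*(1+xi*eta*Vf)/(1-eta*Vf) = 13.58 GPa

13.58 GPa


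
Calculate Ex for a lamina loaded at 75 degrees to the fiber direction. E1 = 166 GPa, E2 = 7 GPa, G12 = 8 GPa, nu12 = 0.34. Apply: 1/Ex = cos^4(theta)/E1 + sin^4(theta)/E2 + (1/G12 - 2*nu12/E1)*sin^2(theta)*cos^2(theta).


cos^4(75) = 0.004487, sin^4(75) = 0.870513, sin^2(75)*cos^2(75) = 0.0625
1/G12 - 2*nu12/E1 = 1/8 - 2*0.34/166 = 0.120904 GPa^-1
1/Ex = 0.004487/166 + 0.870513/7 + 0.120904*0.0625 = 0.1319425 GPa^-1
Ex = 7.58 GPa

7.58 GPa


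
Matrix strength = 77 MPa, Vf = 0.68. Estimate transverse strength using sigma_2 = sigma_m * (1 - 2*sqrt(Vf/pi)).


factor = 1 - 2*sqrt(0.68/pi) = 0.0695
sigma_2 = 77 * 0.0695 = 5.35 MPa

5.35 MPa


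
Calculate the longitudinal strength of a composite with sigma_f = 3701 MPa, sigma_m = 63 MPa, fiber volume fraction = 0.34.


sigma_1 = sigma_f*Vf + sigma_m*(1-Vf) = 3701*0.34 + 63*0.66 = 1299.9 MPa

1299.9 MPa


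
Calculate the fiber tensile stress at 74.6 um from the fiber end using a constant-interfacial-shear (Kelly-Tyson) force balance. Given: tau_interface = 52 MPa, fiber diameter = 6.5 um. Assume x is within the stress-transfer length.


Force balance: sigma_f * (pi*d^2/4) = tau * (pi*d) * x  ->  sigma_f = 4 * tau * x / d
sigma_f = 4 * 52 * 74.6 / 6.5 = 2387.2 MPa

2387.2 MPa


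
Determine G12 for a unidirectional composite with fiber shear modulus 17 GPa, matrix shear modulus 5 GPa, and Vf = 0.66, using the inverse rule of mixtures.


1/G12 = Vf/Gf + (1-Vf)/Gm = 0.66/17 + 0.34/5
G12 = 9.36 GPa

9.36 GPa


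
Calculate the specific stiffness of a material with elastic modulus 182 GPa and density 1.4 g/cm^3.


Specific stiffness = E/rho = 182/1.4 = 130.0 GPa/(g/cm^3)

130.0 GPa/(g/cm^3)
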